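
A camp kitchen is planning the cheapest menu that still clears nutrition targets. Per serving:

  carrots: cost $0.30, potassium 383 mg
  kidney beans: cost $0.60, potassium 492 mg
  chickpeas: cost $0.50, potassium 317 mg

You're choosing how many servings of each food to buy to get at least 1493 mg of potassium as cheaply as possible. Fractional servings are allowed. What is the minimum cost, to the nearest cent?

Cost per mg of potassium: carrots $0.0008, kidney beans $0.0012, chickpeas $0.0016.
With no serving limits, use only carrots: 1493 mg / 383 mg = 3.898 servings × $0.30 = $1.17.

$1.17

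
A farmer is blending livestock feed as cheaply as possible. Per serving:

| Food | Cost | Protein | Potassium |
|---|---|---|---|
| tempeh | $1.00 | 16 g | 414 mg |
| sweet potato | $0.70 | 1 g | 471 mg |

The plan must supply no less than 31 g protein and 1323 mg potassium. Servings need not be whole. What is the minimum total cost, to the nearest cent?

$2.68

With two linear requirements the optimum uses one or two foods; enumerate the corners.
tempeh only: max(31/16, 1323/414) = 3.196 servings → $3.20.
sweet potato only: max(31/1, 1323/471) = 31 servings → $21.70.
tempeh + sweet potato with both tight: 1.864 servings and 1.17 servings → $2.68.
Cheapest feasible corner: $2.68.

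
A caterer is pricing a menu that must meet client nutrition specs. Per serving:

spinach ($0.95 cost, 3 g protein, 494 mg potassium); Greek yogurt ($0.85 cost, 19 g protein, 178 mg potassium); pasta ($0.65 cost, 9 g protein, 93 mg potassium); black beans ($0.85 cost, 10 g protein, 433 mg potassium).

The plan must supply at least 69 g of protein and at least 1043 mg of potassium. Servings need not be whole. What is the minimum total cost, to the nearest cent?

This is a tiny linear program; its minimum lies at a vertex of the feasible set. List the vertices and price them.
spinach only: max(69/3, 1043/494) = 23 servings → $21.85.
Greek yogurt only: max(69/19, 1043/178) = 5.86 servings → $4.98.
pasta only: max(69/9, 1043/93) = 11.22 servings → $7.29.
black beans only: max(69/10, 1043/433) = 6.9 servings → $5.87.
spinach + Greek yogurt with both tight: 0.8512 servings and 3.497 servings → $3.78.
spinach + pasta with both tight: 0.7127 servings and 7.429 servings → $5.51.
spinach + black beans: intersection lies outside the first quadrant.
Greek yogurt + pasta: the both-tight solution has a negative serving — not a feasible corner.
Greek yogurt + black beans with both tight: 3.016 servings and 1.169 servings → $3.56.
pasta + black beans with both tight: 6.554 servings and 1.001 servings → $5.11.
So the least-cost plan costs $3.56.

$3.56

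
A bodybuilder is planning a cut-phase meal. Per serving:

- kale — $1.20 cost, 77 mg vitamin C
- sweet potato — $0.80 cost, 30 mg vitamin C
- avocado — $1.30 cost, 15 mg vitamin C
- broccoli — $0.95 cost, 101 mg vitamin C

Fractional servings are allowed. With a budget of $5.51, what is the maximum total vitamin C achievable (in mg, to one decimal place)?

Vitamin C per dollar: broccoli 106.3, kale 64.17, sweet potato 37.5, avocado 11.54.
With no serving limits, spend the whole cost allowance on broccoli: $5.51 / $0.95 × 101 mg = 585.8 mg.

585.8 mg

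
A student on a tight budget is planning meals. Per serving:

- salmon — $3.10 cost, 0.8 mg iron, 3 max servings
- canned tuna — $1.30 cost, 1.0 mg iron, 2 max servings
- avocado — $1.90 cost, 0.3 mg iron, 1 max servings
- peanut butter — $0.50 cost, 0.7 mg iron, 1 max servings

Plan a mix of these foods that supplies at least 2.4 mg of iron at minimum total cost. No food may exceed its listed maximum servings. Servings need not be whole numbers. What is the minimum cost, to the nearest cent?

Cost per mg of iron: peanut butter $0.7143, canned tuna $1.3000, salmon $3.8750, avocado $6.3333.
Take 1 serving of peanut butter: +0.7 mg iron for $0.50 (total $0.50, still need 1.7 mg).
Take 1.7 servings of canned tuna: +1.7 mg iron for $2.21 (total $2.71, still need 0.0 mg).
Greedy by cheapest-per-mg is optimal for a single linear constraint, so the minimum cost is $2.71.

$2.71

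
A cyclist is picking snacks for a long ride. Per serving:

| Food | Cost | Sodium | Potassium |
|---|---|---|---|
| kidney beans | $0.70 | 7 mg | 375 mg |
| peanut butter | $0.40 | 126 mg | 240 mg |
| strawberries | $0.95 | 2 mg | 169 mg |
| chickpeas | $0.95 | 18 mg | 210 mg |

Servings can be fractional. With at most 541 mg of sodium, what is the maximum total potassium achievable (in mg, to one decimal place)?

Potassium per mg sodium: strawberries 84.5, kidney beans 53.57, chickpeas 11.67, peanut butter 1.905.
With no serving limits, spend the whole sodium allowance on strawberries: 541 mg / 2 mg × 169 mg = 45714.5 mg.

45714.5 mg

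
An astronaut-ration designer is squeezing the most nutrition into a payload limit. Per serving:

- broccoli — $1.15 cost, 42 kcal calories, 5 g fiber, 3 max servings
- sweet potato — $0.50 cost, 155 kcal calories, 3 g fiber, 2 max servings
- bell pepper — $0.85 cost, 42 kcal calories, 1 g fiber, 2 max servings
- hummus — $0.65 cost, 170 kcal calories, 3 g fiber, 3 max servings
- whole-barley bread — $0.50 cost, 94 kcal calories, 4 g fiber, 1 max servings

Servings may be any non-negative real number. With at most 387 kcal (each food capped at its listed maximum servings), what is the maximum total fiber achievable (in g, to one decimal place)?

Fiber per kcal: broccoli 0.119, whole-barley bread 0.04255, bell pepper 0.02381, sweet potato 0.01935, hummus 0.01765.
Take 3 servings of broccoli: uses 126 kcal, +15.0 g fiber (running total 15.0 g).
Take 1 serving of whole-barley bread: uses 94 kcal, +4.0 g fiber (running total 19.0 g).
Take 2 servings of bell pepper: uses 84 kcal, +2.0 g fiber (running total 21.0 g).
Take 0.5355 servings of sweet potato: uses 83 kcal, +1.6 g fiber (running total 22.6 g).
Greedy by best ratio exhausts the calories allowance optimally: 22.6 g.

22.6 g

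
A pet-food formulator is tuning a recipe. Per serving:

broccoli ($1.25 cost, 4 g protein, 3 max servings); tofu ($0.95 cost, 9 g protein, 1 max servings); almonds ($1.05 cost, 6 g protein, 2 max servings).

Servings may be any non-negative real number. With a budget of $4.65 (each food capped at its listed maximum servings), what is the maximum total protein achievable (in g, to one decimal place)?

Protein per dollar: tofu 9.474, almonds 5.714, broccoli 3.2.
Take 1 serving of tofu: spends $0.95, +9.0 g protein (running total 9.0 g).
Take 2 servings of almonds: spends $2.10, +12.0 g protein (running total 21.0 g).
Take 1.28 servings of broccoli: spends $1.60, +5.1 g protein (running total 26.1 g).
Filling greedily by protein-per-dollar is optimal for one linear limit, giving 26.1 g.

26.1 g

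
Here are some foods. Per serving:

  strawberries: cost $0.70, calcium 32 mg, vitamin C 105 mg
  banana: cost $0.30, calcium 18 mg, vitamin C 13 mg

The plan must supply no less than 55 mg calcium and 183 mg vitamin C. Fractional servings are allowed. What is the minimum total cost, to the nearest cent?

$1.22

This is a tiny linear program; its minimum lies at a vertex of the feasible set. List the vertices and price them.
strawberries only: max(55/32, 183/105) = 1.743 servings → $1.22.
banana only: max(55/18, 183/13) = 14.08 servings → $4.22.
strawberries + banana with both targets exact would need a negative amount; discard.
The minimum over all feasible corners is $1.22.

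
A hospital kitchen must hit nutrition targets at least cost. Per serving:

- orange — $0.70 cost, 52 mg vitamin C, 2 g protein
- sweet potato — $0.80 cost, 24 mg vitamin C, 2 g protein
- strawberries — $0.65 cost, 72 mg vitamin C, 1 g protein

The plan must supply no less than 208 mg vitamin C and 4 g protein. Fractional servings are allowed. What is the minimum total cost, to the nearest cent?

$2.08

At the optimum either one food covers both requirements or two foods hit both targets exactly; no other combination can be cheaper.
orange only: max(208/52, 4/2) = 4 servings → $2.80.
sweet potato only: max(208/24, 4/2) = 8.667 servings → $6.93.
strawberries only: max(208/72, 4/1) = 4 servings → $2.60.
orange + sweet potato with both targets exact would need a negative amount; discard.
orange + strawberries with both tight: 0.8696 servings and 2.261 servings → $2.08.
sweet potato + strawberries with both tight: 0.6667 servings and 2.667 servings → $2.27.
So the least-cost plan costs $2.08.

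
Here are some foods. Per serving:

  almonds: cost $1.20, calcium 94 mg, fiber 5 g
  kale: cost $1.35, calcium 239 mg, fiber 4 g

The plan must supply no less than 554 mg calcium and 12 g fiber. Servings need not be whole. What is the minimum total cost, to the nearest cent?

$3.66

This is a tiny linear program; its minimum lies at a vertex of the feasible set. List the vertices and price them.
almonds only: max(554/94, 12/5) = 5.894 servings → $7.07.
kale only: max(554/239, 12/4) = 3 servings → $4.05.
almonds + kale with both tight: 0.7961 servings and 2.005 servings → $3.66.
Cheapest feasible corner: $3.66.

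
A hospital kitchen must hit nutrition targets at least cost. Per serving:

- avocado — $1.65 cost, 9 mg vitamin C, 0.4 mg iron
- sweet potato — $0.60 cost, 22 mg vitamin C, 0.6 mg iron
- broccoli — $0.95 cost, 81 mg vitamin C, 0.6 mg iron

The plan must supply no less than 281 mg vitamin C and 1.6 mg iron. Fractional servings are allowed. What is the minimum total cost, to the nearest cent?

$3.30

avocado only: max(281/9, 1.6/0.4) = 31.22 servings → $51.52.
sweet potato only: max(281/22, 1.6/0.6) = 12.77 servings → $7.66.
broccoli only: max(281/81, 1.6/0.6) = 3.469 servings → $3.30.
avocado + sweet potato with both targets exact would need a negative amount; discard.
avocado + broccoli: the both-tight solution has a negative serving — not a feasible corner.
sweet potato + broccoli: intersection lies outside the first quadrant.
Cheapest feasible corner: $3.30.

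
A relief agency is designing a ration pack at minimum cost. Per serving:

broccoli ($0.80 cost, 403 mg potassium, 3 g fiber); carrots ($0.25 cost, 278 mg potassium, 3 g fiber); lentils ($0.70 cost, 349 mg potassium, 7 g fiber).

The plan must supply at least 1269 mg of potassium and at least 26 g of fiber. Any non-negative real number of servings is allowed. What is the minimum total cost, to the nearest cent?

$2.17

Two binding constraints pin down two serving amounts, so the optimal mix uses at most two foods. The candidates are each food alone (scaled to the tighter of potassium/fiber) and each pair with both constraints tight.
broccoli only: max(1269/403, 26/3) = 8.667 servings → $6.93.
carrots only: max(1269/278, 26/3) = 8.667 servings → $2.17.
lentils only: max(1269/349, 26/7) = 3.714 servings → $2.60.
broccoli + carrots: the both-tight solution has a negative serving — not a feasible corner.
broccoli + lentils with both targets exact would need a negative amount; discard.
carrots + lentils: intersection lies outside the first quadrant.
So the least-cost plan costs $2.17.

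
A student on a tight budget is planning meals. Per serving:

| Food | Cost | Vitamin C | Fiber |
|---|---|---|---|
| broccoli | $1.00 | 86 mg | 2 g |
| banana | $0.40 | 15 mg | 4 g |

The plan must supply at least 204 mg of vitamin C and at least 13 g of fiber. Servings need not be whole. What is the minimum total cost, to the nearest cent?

At the optimum either one food covers both requirements or two foods hit both targets exactly; no other combination can be cheaper.
broccoli only: max(204/86, 13/2) = 6.5 servings → $6.50.
banana only: max(204/15, 13/4) = 13.6 servings → $5.44.
broccoli + banana with both tight: 1.978 servings and 2.261 servings → $2.88.
So the least-cost plan costs $2.88.

$2.88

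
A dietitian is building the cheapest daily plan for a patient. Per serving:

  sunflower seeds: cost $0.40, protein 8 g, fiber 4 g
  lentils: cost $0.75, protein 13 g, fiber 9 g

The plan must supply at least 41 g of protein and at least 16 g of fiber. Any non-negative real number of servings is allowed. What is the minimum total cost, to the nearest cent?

Minimising a linear cost over {protein ≥ 41, fiber ≥ 16, servings ≥ 0} — the optimum is at a vertex, using one or two foods.
sunflower seeds only: max(41/8, 16/4) = 5.125 servings → $2.05.
lentils only: max(41/13, 16/9) = 3.154 servings → $2.37.
sunflower seeds + lentils with both targets exact would need a negative amount; discard.
So the least-cost plan costs $2.05.

$2.05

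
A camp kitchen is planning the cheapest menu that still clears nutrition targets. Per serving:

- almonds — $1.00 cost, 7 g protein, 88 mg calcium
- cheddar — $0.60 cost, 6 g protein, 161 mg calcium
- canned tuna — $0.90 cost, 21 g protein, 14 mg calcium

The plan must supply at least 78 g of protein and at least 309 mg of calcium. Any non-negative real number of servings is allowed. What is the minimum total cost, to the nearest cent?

This is a tiny linear program; its minimum lies at a vertex of the feasible set. List the vertices and price them.
almonds only: max(78/7, 309/88) = 11.14 servings → $11.14.
cheddar only: max(78/6, 309/161) = 13 servings → $7.80.
canned tuna only: max(78/21, 309/14) = 22.07 servings → $19.86.
almonds + cheddar with both targets exact would need a negative amount; discard.
almonds + canned tuna with both tight: 3.084 servings and 2.686 servings → $5.50.
cheddar + canned tuna with both tight: 1.637 servings and 3.247 servings → $3.90.
Cheapest feasible corner: $3.90.

$3.90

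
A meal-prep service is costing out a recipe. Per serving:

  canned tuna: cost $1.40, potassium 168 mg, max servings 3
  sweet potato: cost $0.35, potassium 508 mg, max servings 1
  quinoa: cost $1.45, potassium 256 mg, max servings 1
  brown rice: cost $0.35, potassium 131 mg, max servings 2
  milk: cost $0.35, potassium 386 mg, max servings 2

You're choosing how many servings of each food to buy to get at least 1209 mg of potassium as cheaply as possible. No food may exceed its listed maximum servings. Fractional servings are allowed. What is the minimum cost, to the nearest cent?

Cost per mg of potassium: sweet potato $0.0007, milk $0.0009, brown rice $0.0027, quinoa $0.0057, canned tuna $0.0083.
Take 1 serving of sweet potato: +508.0 mg potassium for $0.35 (total $0.35, still need 701.0 mg).
Take 1.816 servings of milk: +701.0 mg potassium for $0.64 (total $0.99, still need 0.0 mg).
Greedy by cheapest-per-mg is optimal for a single linear constraint, so the minimum cost is $0.99.

$0.99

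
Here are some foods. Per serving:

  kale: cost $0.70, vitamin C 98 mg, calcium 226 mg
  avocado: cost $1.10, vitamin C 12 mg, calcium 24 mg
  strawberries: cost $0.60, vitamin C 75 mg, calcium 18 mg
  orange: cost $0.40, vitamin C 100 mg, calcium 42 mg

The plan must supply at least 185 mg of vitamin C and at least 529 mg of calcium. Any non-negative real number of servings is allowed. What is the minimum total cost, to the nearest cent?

$1.64

Minimising a linear cost over {vitamin C ≥ 185, calcium ≥ 529, servings ≥ 0} — the optimum is at a vertex, using one or two foods.
kale only: max(185/98, 529/226) = 2.341 servings → $1.64.
avocado only: max(185/12, 529/24) = 22.04 servings → $24.25.
strawberries only: max(185/75, 529/18) = 29.39 servings → $17.63.
orange only: max(185/100, 529/42) = 12.6 servings → $5.04.
kale + avocado: intersection lies outside the first quadrant.
kale + strawberries with both targets exact would need a negative amount; discard.
kale + orange: intersection lies outside the first quadrant.
avocado + strawberries with both targets exact would need a negative amount; discard.
avocado + orange with both targets exact would need a negative amount; discard.
strawberries + orange: intersection lies outside the first quadrant.
The minimum over all feasible corners is $1.64.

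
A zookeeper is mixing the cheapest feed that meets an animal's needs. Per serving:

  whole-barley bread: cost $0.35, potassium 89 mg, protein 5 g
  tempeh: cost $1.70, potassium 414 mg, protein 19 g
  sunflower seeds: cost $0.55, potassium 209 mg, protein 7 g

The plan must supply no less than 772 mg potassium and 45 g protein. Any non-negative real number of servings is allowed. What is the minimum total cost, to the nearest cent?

$3.15

This is a tiny linear program; its minimum lies at a vertex of the feasible set. List the vertices and price them.
whole-barley bread only: max(772/89, 45/5) = 9 servings → $3.15.
tempeh only: max(772/414, 45/19) = 2.368 servings → $4.03.
sunflower seeds only: max(772/209, 45/7) = 6.429 servings → $3.54.
whole-barley bread + tempeh: the both-tight solution has a negative serving — not a feasible corner.
whole-barley bread + sunflower seeds: intersection lies outside the first quadrant.
tempeh + sunflower seeds with both targets exact would need a negative amount; discard.
So the least-cost plan costs $3.15.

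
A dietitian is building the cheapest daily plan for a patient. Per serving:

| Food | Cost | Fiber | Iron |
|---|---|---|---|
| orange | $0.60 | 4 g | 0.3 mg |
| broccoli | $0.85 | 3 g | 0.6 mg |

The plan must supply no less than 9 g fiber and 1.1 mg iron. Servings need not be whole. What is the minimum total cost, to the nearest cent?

For a min-cost LP with two ≥-constraints, a basic feasible solution has at most two positive variables.
orange only: max(9/4, 1.1/0.3) = 3.667 servings → $2.20.
broccoli only: max(9/3, 1.1/0.6) = 3 servings → $2.55.
orange + broccoli with both tight: 1.4 servings and 1.133 servings → $1.80.
So the least-cost plan costs $1.80.

$1.80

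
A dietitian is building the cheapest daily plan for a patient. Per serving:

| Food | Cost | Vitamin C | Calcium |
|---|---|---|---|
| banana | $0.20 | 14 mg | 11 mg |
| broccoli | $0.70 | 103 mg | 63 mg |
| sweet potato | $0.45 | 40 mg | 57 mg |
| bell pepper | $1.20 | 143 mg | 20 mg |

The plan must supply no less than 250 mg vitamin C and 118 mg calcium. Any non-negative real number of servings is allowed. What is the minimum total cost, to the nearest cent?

An LP optimum is at a vertex; with two nutrient constraints at most two foods are used. Check each candidate.
banana only: max(250/14, 118/11) = 17.86 servings → $3.57.
broccoli only: max(250/103, 118/63) = 2.427 servings → $1.70.
sweet potato only: max(250/40, 118/57) = 6.25 servings → $2.81.
bell pepper only: max(250/143, 118/20) = 5.9 servings → $7.08.
banana + broccoli: the both-tight solution has a negative serving — not a feasible corner.
banana + sweet potato: the both-tight solution has a negative serving — not a feasible corner.
banana + bell pepper with both tight: 9.183 servings and 0.8492 servings → $2.86.
broccoli + sweet potato: intersection lies outside the first quadrant.
broccoli + bell pepper with both tight: 1.709 servings and 0.5175 servings → $1.82.
sweet potato + bell pepper with both tight: 1.615 servings and 1.296 servings → $2.28.
The minimum over all feasible corners is $1.70.

$1.70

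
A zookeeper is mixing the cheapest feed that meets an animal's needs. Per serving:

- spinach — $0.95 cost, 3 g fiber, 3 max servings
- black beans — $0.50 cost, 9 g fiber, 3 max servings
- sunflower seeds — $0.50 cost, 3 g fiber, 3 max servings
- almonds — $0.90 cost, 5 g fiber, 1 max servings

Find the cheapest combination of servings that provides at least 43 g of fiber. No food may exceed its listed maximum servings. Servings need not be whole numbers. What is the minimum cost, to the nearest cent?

$4.53

Cost per g of fiber: black beans $0.0556, sunflower seeds $0.1667, almonds $0.1800, spinach $0.3167.
Take 3 servings of black beans: +27.0 g fiber for $1.50 (total $1.50, still need 16.0 g).
Take 3 servings of sunflower seeds: +9.0 g fiber for $1.50 (total $3.00, still need 7.0 g).
Take 1 serving of almonds: +5.0 g fiber for $0.90 (total $3.90, still need 2.0 g).
Take 0.6667 servings of spinach: +2.0 g fiber for $0.63 (total $4.53, still need 0.0 g).
Greedy by cheapest-per-g is optimal for a single linear constraint, so the minimum cost is $4.53.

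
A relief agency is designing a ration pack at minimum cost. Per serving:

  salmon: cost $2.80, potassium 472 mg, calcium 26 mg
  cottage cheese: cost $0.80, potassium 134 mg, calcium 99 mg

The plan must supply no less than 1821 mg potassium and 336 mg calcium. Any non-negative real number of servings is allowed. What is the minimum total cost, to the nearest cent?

$10.82

Two binding constraints pin down two serving amounts, so the optimal mix uses at most two foods. The candidates are each food alone (scaled to the tighter of potassium/calcium) and each pair with both constraints tight.
salmon only: max(1821/472, 336/26) = 12.92 servings → $36.18.
cottage cheese only: max(1821/134, 336/99) = 13.59 servings → $10.87.
salmon + cottage cheese with both tight: 3.128 servings and 2.573 servings → $10.82.
So the least-cost plan costs $10.82.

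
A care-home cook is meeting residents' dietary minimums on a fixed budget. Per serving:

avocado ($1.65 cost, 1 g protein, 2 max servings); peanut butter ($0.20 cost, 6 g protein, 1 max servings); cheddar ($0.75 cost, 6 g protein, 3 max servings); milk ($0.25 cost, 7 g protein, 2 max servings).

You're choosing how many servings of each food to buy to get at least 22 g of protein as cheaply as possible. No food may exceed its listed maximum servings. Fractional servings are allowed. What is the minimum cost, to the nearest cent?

$0.95

Cost per g of protein: peanut butter $0.0333, milk $0.0357, cheddar $0.1250, avocado $1.6500.
Take 1 serving of peanut butter: +6.0 g protein for $0.20 (total $0.20, still need 16.0 g).
Take 2 servings of milk: +14.0 g protein for $0.50 (total $0.70, still need 2.0 g).
Take 0.3333 servings of cheddar: +2.0 g protein for $0.25 (total $0.95, still need 0.0 g).
Filling from the cheapest source first is optimal under one linear minimum: $0.95.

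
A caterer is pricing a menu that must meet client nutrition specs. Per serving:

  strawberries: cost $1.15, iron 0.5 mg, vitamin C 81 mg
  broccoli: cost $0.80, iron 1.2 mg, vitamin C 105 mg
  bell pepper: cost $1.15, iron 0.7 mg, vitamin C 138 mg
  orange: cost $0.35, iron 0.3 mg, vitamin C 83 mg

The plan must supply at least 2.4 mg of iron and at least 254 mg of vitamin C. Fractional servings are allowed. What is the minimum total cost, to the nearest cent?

strawberries only: max(2.4/0.5, 254/81) = 4.8 servings → $5.52.
broccoli only: max(2.4/1.2, 254/105) = 2.419 servings → $1.94.
bell pepper only: max(2.4/0.7, 254/138) = 3.429 servings → $3.94.
orange only: max(2.4/0.3, 254/83) = 8 servings → $2.80.
strawberries + broccoli with both tight: 1.181 servings and 1.508 servings → $2.56.
strawberries + bell pepper with both targets exact would need a negative amount; discard.
strawberries + orange: intersection lies outside the first quadrant.
broccoli + bell pepper with both tight: 1.666 servings and 0.5733 servings → $1.99.
broccoli + orange with both tight: 1.806 servings and 0.7753 servings → $1.72.
bell pepper + orange with both targets exact would need a negative amount; discard.
The minimum over all feasible corners is $1.72.

$1.72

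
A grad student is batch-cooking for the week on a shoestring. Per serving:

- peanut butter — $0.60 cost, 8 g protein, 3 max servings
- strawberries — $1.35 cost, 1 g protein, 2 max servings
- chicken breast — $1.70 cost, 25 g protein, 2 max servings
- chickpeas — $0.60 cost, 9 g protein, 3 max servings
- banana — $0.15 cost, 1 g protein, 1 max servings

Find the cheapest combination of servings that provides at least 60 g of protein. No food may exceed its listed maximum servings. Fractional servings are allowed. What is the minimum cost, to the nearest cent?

$4.04

Cost per g of protein: chickpeas $0.0667, chicken breast $0.0680, peanut butter $0.0750, banana $0.1500, strawberries $1.3500.
Take 3 servings of chickpeas: +27.0 g protein for $1.80 (total $1.80, still need 33.0 g).
Take 1.32 servings of chicken breast: +33.0 g protein for $2.24 (total $4.04, still need 0.0 g).
Greedy by cheapest-per-g is optimal for a single linear constraint, so the minimum cost is $4.04.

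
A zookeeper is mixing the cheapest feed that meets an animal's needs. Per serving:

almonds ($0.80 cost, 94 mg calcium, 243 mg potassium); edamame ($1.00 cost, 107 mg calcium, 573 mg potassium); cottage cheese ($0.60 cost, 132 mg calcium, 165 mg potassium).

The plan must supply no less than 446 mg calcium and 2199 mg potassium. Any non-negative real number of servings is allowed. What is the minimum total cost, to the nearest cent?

The cheapest plan sits at a corner of the feasible region — with two constraints it uses at most two foods.
almonds only: max(446/94, 2199/243) = 9.049 servings → $7.24.
edamame only: max(446/107, 2199/573) = 4.168 servings → $4.17.
cottage cheese only: max(446/132, 2199/165) = 13.33 servings → $8.00.
almonds + edamame with both tight: 0.7274 servings and 3.529 servings → $4.11.
almonds + cottage cheese: intersection lies outside the first quadrant.
edamame + cottage cheese with both tight: 3.737 servings and 0.3495 servings → $3.95.
The minimum over all feasible corners is $3.95.

$3.95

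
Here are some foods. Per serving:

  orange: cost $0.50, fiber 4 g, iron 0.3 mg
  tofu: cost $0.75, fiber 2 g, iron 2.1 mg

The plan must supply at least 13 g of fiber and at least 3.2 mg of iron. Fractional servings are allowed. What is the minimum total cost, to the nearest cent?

$2.20

Check every corner: each single food scaled to meet both minima, and each pair solved so both constraints bind.
orange only: max(13/4, 3.2/0.3) = 10.67 servings → $5.33.
tofu only: max(13/2, 3.2/2.1) = 6.5 servings → $4.88.
orange + tofu with both tight: 2.679 servings and 1.141 servings → $2.20.
The minimum over all feasible corners is $2.20.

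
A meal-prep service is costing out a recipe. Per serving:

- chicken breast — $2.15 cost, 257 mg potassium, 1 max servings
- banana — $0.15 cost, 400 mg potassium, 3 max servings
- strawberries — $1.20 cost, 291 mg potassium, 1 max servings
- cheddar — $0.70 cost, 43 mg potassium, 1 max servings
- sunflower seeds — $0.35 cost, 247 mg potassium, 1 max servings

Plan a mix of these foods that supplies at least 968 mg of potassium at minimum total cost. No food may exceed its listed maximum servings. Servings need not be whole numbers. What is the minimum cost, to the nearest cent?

$0.36

Cost per mg of potassium: banana $0.0004, sunflower seeds $0.0014, strawberries $0.0041, chicken breast $0.0084, cheddar $0.0163.
Take 2.42 servings of banana: +968.0 mg potassium for $0.36 (total $0.36, still need 0.0 mg).
Greedy by cheapest-per-mg is optimal for a single linear constraint, so the minimum cost is $0.36.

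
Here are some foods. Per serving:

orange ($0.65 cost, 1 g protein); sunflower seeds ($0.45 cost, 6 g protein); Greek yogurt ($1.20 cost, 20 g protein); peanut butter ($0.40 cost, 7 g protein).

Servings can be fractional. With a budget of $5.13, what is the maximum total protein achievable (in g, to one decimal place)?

89.8 g

Protein per dollar: peanut butter 17.5, Greek yogurt 16.67, sunflower seeds 13.33, orange 1.538.
With no serving limits, spend the whole cost allowance on peanut butter: $5.13 / $0.40 × 7 g = 89.8 g.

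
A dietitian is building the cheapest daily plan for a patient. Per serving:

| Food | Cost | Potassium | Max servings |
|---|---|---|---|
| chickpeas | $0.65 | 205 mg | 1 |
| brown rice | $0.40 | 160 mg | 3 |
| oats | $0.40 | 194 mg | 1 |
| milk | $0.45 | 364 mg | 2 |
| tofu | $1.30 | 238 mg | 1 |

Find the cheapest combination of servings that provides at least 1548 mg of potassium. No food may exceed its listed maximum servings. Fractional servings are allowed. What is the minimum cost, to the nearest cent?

Cost per mg of potassium: milk $0.0012, oats $0.0021, brown rice $0.0025, chickpeas $0.0032, tofu $0.0055.
Take 2 servings of milk: +728.0 mg potassium for $0.90 (total $0.90, still need 820.0 mg).
Take 1 serving of oats: +194.0 mg potassium for $0.40 (total $1.30, still need 626.0 mg).
Take 3 servings of brown rice: +480.0 mg potassium for $1.20 (total $2.50, still need 146.0 mg).
Take 0.7122 servings of chickpeas: +146.0 mg potassium for $0.46 (total $2.96, still need 0.0 mg).
Greedy by cheapest-per-mg is optimal for a single linear constraint, so the minimum cost is $2.96.

$2.96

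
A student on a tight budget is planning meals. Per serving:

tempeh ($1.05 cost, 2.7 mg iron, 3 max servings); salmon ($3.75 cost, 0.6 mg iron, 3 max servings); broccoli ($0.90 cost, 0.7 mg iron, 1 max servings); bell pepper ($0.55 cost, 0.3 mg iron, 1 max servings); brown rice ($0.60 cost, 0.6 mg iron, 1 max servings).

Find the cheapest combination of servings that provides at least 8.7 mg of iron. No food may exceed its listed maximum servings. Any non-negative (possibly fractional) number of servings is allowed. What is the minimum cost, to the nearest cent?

$3.75

Cost per mg of iron: tempeh $0.3889, brown rice $1.0000, broccoli $1.2857, bell pepper $1.8333, salmon $6.2500.
Take 3 servings of tempeh: +8.1 mg iron for $3.15 (total $3.15, still need 0.6 mg).
Take 1 serving of brown rice: +0.6 mg iron for $0.60 (total $3.75, still need 0.0 mg).
Greedy by cheapest-per-mg is optimal for a single linear constraint, so the minimum cost is $3.75.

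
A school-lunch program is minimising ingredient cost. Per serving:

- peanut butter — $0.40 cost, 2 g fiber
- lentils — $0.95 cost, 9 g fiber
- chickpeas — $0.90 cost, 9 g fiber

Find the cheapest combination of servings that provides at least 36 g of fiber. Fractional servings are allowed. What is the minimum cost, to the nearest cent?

Cost per g of fiber: chickpeas $0.1000, lentils $0.1056, peanut butter $0.2000.
With no serving limits, use only chickpeas: 36 g / 9 g = 4 servings × $0.90 = $3.60.

$3.60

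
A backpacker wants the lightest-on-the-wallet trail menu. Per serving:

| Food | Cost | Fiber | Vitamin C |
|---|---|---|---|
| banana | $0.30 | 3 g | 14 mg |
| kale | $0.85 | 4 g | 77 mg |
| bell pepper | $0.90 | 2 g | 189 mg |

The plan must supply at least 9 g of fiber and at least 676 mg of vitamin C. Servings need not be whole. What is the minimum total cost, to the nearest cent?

$3.37

Compare the cost at each extreme point of the feasible region.
banana only: max(9/3, 676/14) = 48.29 servings → $14.49.
kale only: max(9/4, 676/77) = 8.779 servings → $7.46.
bell pepper only: max(9/2, 676/189) = 4.5 servings → $4.05.
banana + kale: intersection lies outside the first quadrant.
banana + bell pepper with both tight: 0.6475 servings and 3.529 servings → $3.37.
kale + bell pepper with both tight: 0.5797 servings and 3.341 servings → $3.50.
Cheapest feasible corner: $3.37.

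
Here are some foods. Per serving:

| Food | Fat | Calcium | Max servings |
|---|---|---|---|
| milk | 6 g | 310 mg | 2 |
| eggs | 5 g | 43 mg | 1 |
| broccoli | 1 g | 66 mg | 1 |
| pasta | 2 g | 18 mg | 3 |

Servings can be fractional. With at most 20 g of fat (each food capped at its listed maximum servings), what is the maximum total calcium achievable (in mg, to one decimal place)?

748.6 mg

Calcium per g fat: broccoli 66, milk 51.67, pasta 9, eggs 8.6.
Take 1 serving of broccoli: uses 1 g fat, +66.0 mg calcium (running total 66.0 mg).
Take 2 servings of milk: uses 12 g fat, +620.0 mg calcium (running total 686.0 mg).
Take 3 servings of pasta: uses 6 g fat, +54.0 mg calcium (running total 740.0 mg).
Take 0.2 servings of eggs: uses 1 g fat, +8.6 mg calcium (running total 748.6 mg).
Greedy by best ratio exhausts the fat allowance optimally: 748.6 mg.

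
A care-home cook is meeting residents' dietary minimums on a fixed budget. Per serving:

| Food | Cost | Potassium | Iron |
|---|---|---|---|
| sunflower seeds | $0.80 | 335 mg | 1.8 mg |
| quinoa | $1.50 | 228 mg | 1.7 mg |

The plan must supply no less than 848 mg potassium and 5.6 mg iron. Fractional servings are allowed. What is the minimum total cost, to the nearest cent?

$2.49

An LP optimum is at a vertex; with two nutrient constraints at most two foods are used. Check each candidate.
sunflower seeds only: max(848/335, 5.6/1.8) = 3.111 servings → $2.49.
quinoa only: max(848/228, 5.6/1.7) = 3.719 servings → $5.58.
sunflower seeds + quinoa with both tight: 1.036 servings and 2.197 servings → $4.12.
So the least-cost plan costs $2.49.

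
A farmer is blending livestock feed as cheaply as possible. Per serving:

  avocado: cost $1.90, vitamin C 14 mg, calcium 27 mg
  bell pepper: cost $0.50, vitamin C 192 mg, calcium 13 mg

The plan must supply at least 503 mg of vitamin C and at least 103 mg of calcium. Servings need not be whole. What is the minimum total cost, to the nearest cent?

$3.96

At the optimum either one food covers both requirements or two foods hit both targets exactly; no other combination can be cheaper.
avocado only: max(503/14, 103/27) = 35.93 servings → $68.26.
bell pepper only: max(503/192, 103/13) = 7.923 servings → $3.96.
avocado + bell pepper with both tight: 2.646 servings and 2.427 servings → $6.24.
So the least-cost plan costs $3.96.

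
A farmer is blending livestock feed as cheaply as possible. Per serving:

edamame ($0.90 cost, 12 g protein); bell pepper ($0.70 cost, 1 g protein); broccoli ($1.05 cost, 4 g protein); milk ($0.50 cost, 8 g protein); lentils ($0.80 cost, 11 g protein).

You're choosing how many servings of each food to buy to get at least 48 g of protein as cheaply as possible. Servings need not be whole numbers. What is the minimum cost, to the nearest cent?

Cost per g of protein: milk $0.0625, lentils $0.0727, edamame $0.0750, broccoli $0.2625, bell pepper $0.7000.
With no serving limits, use only milk: 48 g / 8 g = 6 servings × $0.50 = $3.00.

$3.00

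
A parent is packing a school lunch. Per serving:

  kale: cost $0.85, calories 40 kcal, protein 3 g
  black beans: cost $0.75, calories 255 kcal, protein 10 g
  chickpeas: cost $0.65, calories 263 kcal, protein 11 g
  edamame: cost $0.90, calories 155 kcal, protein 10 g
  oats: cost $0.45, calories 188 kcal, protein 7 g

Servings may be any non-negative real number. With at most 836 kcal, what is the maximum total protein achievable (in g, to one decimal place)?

62.7 g

Protein per kcal: kale 0.075, edamame 0.06452, chickpeas 0.04183, black beans 0.03922, oats 0.03723.
With no serving limits, spend the whole calories allowance on kale: 836 kcal / 40 kcal × 3 g = 62.7 g.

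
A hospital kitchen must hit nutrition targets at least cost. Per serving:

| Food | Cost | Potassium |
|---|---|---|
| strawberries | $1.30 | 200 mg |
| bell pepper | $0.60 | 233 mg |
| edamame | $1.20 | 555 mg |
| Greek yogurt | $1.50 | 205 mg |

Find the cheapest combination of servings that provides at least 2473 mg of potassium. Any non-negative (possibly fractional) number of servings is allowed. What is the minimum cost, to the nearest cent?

Cost per mg of potassium: edamame $0.0022, bell pepper $0.0026, strawberries $0.0065, Greek yogurt $0.0073.
With no serving limits, use only edamame: 2473 mg / 555 mg = 4.456 servings × $1.20 = $5.35.

$5.35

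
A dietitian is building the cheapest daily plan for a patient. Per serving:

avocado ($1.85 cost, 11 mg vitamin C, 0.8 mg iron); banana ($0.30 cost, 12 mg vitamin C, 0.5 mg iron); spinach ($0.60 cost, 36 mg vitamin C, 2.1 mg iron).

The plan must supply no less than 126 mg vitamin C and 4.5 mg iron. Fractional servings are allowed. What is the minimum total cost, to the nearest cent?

$2.10

Check every corner: each single food scaled to meet both minima, and each pair solved so both constraints bind.
avocado only: max(126/11, 4.5/0.8) = 11.45 servings → $21.19.
banana only: max(126/12, 4.5/0.5) = 10.5 servings → $3.15.
spinach only: max(126/36, 4.5/2.1) = 3.5 servings → $2.10.
avocado + banana: intersection lies outside the first quadrant.
avocado + spinach: the both-tight solution has a negative serving — not a feasible corner.
banana + spinach with both targets exact would need a negative amount; discard.
The minimum over all feasible corners is $2.10.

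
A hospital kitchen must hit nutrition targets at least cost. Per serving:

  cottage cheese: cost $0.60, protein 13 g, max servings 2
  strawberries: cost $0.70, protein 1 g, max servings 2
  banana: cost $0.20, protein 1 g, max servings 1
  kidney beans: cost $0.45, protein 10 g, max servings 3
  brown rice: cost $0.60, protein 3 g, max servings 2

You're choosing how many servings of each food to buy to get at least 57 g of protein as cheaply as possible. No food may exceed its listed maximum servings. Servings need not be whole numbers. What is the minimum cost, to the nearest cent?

Cost per g of protein: kidney beans $0.0450, cottage cheese $0.0462, banana $0.2000, brown rice $0.2000, strawberries $0.7000.
Take 3 servings of kidney beans: +30.0 g protein for $1.35 (total $1.35, still need 27.0 g).
Take 2 servings of cottage cheese: +26.0 g protein for $1.20 (total $2.55, still need 1.0 g).
Take 1 serving of banana: +1.0 g protein for $0.20 (total $2.75, still need 0.0 g).
Filling from the cheapest source first is optimal under one linear minimum: $2.75.

$2.75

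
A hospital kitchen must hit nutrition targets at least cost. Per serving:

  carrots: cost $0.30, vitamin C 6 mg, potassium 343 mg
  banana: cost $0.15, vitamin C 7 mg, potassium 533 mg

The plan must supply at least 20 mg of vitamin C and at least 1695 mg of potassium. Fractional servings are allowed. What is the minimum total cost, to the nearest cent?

At the optimum either one food covers both requirements or two foods hit both targets exactly; no other combination can be cheaper.
carrots only: max(20/6, 1695/343) = 4.942 servings → $1.48.
banana only: max(20/7, 1695/533) = 3.18 servings → $0.48.
carrots + banana with both targets exact would need a negative amount; discard.
The minimum over all feasible corners is $0.48.

$0.48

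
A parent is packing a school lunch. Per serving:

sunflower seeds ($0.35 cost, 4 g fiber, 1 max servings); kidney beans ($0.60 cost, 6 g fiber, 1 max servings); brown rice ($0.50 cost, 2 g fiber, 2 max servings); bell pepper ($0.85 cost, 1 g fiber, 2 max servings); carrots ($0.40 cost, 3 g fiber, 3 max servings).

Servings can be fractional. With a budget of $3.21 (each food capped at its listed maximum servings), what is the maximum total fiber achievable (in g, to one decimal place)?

23.1 g

Fiber per dollar: sunflower seeds 11.43, kidney beans 10, carrots 7.5, brown rice 4, bell pepper 1.176.
Take 1 serving of sunflower seeds: spends $0.35, +4.0 g fiber (running total 4.0 g).
Take 1 serving of kidney beans: spends $0.60, +6.0 g fiber (running total 10.0 g).
Take 3 servings of carrots: spends $1.20, +9.0 g fiber (running total 19.0 g).
Take 2 servings of brown rice: spends $1.00, +4.0 g fiber (running total 23.0 g).
Take 0.07059 servings of bell pepper: spends $0.06, +0.1 g fiber (running total 23.1 g).
Greedy by best ratio exhausts the cost allowance optimally: 23.1 g.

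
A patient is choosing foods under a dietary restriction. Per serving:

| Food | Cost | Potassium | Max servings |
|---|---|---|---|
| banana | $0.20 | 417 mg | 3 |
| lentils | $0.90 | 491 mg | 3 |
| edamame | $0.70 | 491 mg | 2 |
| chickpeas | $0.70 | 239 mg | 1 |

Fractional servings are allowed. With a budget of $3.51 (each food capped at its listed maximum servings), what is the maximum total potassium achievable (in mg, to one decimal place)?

Potassium per dollar: banana 2085, edamame 701.4, lentils 545.6, chickpeas 341.4.
Take 3 servings of banana: spends $0.60, +1251.0 mg potassium (running total 1251.0 mg).
Take 2 servings of edamame: spends $1.40, +982.0 mg potassium (running total 2233.0 mg).
Take 1.678 servings of lentils: spends $1.51, +823.8 mg potassium (running total 3056.8 mg).
Greedy by best ratio exhausts the cost allowance optimally: 3056.8 mg.

3056.8 mg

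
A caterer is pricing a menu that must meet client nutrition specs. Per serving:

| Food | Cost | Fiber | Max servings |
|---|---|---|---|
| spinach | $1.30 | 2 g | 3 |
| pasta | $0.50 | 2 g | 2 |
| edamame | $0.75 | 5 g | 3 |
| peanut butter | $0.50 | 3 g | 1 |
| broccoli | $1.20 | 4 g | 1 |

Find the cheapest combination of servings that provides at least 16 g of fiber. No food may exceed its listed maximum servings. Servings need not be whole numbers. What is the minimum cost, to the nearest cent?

Cost per g of fiber: edamame $0.1500, peanut butter $0.1667, pasta $0.2500, broccoli $0.3000, spinach $0.6500.
Take 3 servings of edamame: +15.0 g fiber for $2.25 (total $2.25, still need 1.0 g).
Take 0.3333 servings of peanut butter: +1.0 g fiber for $0.17 (total $2.42, still need 0.0 g).
Filling from the cheapest source first is optimal under one linear minimum: $2.42.

$2.42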